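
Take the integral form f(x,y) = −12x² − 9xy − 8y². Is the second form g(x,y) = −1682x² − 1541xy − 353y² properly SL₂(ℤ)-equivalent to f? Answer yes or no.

D₁ = -303, D₂ = -303
f is negative-definite; reduce −f:
−f: flip: (12,9,8)→(8,-9,12)
−f: translate: b→7 (≡-9 mod 16), so (8,-9,12)→(8,7,11)
−f: reduced (well bottom): (8,7,11) with a≤c, −a<b≤a
flip sign back: reduced form of f is (-8,-7,-11)
g is negative-definite; reduce −g:
−g: flip: (1682,1541,353)→(353,-1541,1682)
−g: translate: b→-129 (≡-1541 mod 706), so (353,-1541,1682)→(353,-129,12)
−g: flip: (353,-129,12)→(12,129,353)
−g: translate: b→9 (≡129 mod 24), so (12,129,353)→(12,9,8)
−g: flip: (12,9,8)→(8,-9,12)
−g: translate: b→7 (≡-9 mod 16), so (8,-9,12)→(8,7,11)
−g: reduced (well bottom): (8,7,11) with a≤c, −a<b≤a
flip sign back: reduced form of g is (-8,-7,-11)
reduced forms (-8, -7, -11) vs (-8, -7, -11) ⇒ equivalent

yes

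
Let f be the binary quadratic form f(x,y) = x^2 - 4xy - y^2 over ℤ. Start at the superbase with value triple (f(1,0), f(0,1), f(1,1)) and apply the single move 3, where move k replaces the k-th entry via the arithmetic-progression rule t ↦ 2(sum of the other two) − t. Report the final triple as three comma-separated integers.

start (1,-1,-4) = (f(1,0),f(0,1),f(1,1))
replace slot 3: 2·(1+(-1)) − (-4) = 4 → (1,-1,4)

1,-1,4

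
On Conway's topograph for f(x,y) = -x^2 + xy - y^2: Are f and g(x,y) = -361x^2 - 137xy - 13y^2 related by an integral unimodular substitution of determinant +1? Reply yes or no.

D₁ = -3, D₂ = -3
f is negative-definite; reduce −f:
−f: translate: b→1 (≡-1 mod 2), so (1,-1,1)→(1,1,1)
−f: reduced (well bottom): (1,1,1) with a≤c, −a<b≤a
flip sign back: reduced form of f is (-1,-1,-1)
g is negative-definite; reduce −g:
−g: flip: (361,137,13)→(13,-137,361)
−g: translate: b→-7 (≡-137 mod 26), so (13,-137,361)→(13,-7,1)
−g: flip: (13,-7,1)→(1,7,13)
−g: translate: b→1 (≡7 mod 2), so (1,7,13)→(1,1,1)
−g: reduced (well bottom): (1,1,1) with a≤c, −a<b≤a
flip sign back: reduced form of g is (-1,-1,-1)
reduced forms (-1, -1, -1) vs (-1, -1, -1) ⇒ equivalent

yes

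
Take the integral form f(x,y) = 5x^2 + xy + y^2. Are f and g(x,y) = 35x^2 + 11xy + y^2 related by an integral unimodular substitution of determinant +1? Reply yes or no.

D₁ = -19, D₂ = -19
f: flip: (5,1,1)→(1,-1,5)
f: translate: b→1 (≡-1 mod 2), so (1,-1,5)→(1,1,5)
f: reduced (well bottom): (1,1,5) with a≤c, −a<b≤a
g: flip: (35,11,1)→(1,-11,35)
g: translate: b→1 (≡-11 mod 2), so (1,-11,35)→(1,1,5)
g: reduced (well bottom): (1,1,5) with a≤c, −a<b≤a
reduced forms (1, 1, 5) vs (1, 1, 5) ⇒ equivalent

yes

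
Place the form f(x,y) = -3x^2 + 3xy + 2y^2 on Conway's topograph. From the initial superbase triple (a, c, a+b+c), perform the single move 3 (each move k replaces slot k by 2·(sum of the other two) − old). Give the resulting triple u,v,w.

start (-3,2,2) = (f(1,0),f(0,1),f(1,1))
replace slot 3: 2·((-3)+2) − 2 = -4 → (-3,2,-4)

-3,2,-4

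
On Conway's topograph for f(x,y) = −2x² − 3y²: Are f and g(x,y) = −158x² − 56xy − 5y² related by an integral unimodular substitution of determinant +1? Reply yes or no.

D₁ = -24, D₂ = -24
f is negative-definite; reduce −f:
−f: reduced (well bottom): (2,0,3) with a≤c, −a<b≤a
flip sign back: reduced form of f is (-2,0,-3)
g is negative-definite; reduce −g:
−g: flip: (158,56,5)→(5,-56,158)
−g: translate: b→4 (≡-56 mod 10), so (5,-56,158)→(5,4,2)
−g: flip: (5,4,2)→(2,-4,5)
−g: translate: b→0 (≡-4 mod 4), so (2,-4,5)→(2,0,3)
−g: reduced (well bottom): (2,0,3) with a≤c, −a<b≤a
flip sign back: reduced form of g is (-2,0,-3)
reduced forms (-2, 0, -3) vs (-2, 0, -3) ⇒ equivalent

yes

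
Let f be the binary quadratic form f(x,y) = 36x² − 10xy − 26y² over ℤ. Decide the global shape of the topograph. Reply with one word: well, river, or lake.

D = b²−4ac = (-10)² − 4·36·(-26) = 3844
D = 62² is a perfect square ⇒ form factors over ℤ ⇒ lakes

lake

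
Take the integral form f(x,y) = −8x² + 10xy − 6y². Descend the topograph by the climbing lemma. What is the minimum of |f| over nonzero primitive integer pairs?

translate: b→6 (≡-10 mod 16), so (8,-10,6)→(8,6,4)
flip: (8,6,4)→(4,-6,8)
translate: b→2 (≡-6 mod 8), so (4,-6,8)→(4,2,6)
reduced (well bottom): (4,2,6) with a≤c, −a<b≤a
well minimum |f| = |-4| = 4 (negative-definite)

4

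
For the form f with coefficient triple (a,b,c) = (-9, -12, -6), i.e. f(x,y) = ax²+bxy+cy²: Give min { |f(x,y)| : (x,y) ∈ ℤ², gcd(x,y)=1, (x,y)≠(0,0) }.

translate: b→-6 (≡12 mod 18), so (9,12,6)→(9,-6,3)
flip: (9,-6,3)→(3,6,9)
translate: b→0 (≡6 mod 6), so (3,6,9)→(3,0,6)
reduced (well bottom): (3,0,6) with a≤c, −a<b≤a
well minimum |f| = |-3| = 3 (negative-definite)

3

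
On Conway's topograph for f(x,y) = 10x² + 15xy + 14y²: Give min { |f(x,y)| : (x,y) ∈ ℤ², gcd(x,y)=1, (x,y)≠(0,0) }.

translate: b→-5 (≡15 mod 20), so (10,15,14)→(10,-5,9)
flip: (10,-5,9)→(9,5,10)
reduced (well bottom): (9,5,10) with a≤c, −a<b≤a
well minimum = a = 9

9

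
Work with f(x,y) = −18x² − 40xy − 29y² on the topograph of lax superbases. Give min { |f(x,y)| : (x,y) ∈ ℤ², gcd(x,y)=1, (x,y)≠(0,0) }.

translate: b→4 (≡40 mod 36), so (18,40,29)→(18,4,7)
flip: (18,4,7)→(7,-4,18)
reduced (well bottom): (7,-4,18) with a≤c, −a<b≤a
well minimum |f| = |-7| = 7 (negative-definite)

7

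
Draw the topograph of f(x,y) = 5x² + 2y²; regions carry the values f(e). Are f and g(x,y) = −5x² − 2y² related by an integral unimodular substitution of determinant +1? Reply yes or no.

D₁ = -40, D₂ = -40
f: flip: (5,0,2)→(2,0,5)
f: reduced (well bottom): (2,0,5) with a≤c, −a<b≤a
g is negative-definite; reduce −g:
−g: flip: (5,0,2)→(2,0,5)
−g: reduced (well bottom): (2,0,5) with a≤c, −a<b≤a
flip sign back: reduced form of g is (-2,0,-5)
reduced forms (2, 0, 5) vs (-2, 0, -5) ⇒ inequivalent

no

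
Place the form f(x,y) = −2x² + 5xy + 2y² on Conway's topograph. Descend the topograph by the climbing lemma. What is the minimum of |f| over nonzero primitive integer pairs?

river: ρ → (2,3,-4)
river: ρ → (-4,5,1)
river: ρ → (1,5,-4)
river: ρ → (-4,3,2)
river: ρ → (2,5,-2)
river: ρ → (-2,3,4)
river: ρ → (4,5,-1)
river: ρ → (-1,5,4)
river: ρ → (4,3,-2)
river: ρ → (-2,5,2)
closes: descent 0, river 10
min |a| on river = 1

1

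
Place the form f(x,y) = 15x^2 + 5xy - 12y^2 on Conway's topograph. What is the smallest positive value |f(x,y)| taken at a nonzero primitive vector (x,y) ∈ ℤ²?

river: ρ → (-12,19,8)
river: ρ → (8,13,-18)
river: ρ → (-18,23,3)
river: ρ → (3,25,-10)
river: ρ → (-10,15,13)
river: ρ → (13,11,-12)
river: ρ → (-12,13,12)
river: ρ → (12,11,-13)
river: ρ → (-13,15,10)
river: ρ → (10,25,-3)
river: ρ → (-3,23,18)
river: ρ → (18,13,-8)
river: ρ → (-8,19,12)
river: ρ → (12,5,-15)
river: ρ → (-15,25,2)
river: ρ → (2,27,-2)
river: ρ → (-2,25,15)
river: ρ → (15,5,-12)
closes: descent 0, river 18
min |a| on river = 2

2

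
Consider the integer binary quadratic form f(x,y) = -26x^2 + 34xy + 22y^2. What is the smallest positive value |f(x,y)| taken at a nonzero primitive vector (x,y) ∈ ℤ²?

river: ρ → (22,54,-6)
river: ρ → (-6,54,22)
river: ρ → (22,34,-26)
river: ρ → (-26,18,30)
river: ρ → (30,42,-14)
river: ρ → (-14,42,30)
river: ρ → (30,18,-26)
river: ρ → (-26,34,22)
closes: descent 0, river 8
min |a| on river = 6

6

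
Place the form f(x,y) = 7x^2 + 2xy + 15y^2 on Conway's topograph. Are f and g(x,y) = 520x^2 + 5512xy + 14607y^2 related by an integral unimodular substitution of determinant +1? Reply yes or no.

D₁ = -416, D₂ = -416
f: reduced (well bottom): (7,2,15) with a≤c, −a<b≤a
g: translate: b→312 (≡5512 mod 1040), so (520,5512,14607)→(520,312,47)
g: flip: (520,312,47)→(47,-312,520)
g: translate: b→-30 (≡-312 mod 94), so (47,-312,520)→(47,-30,7)
g: flip: (47,-30,7)→(7,30,47)
g: translate: b→2 (≡30 mod 14), so (7,30,47)→(7,2,15)
g: reduced (well bottom): (7,2,15) with a≤c, −a<b≤a
reduced forms (7, 2, 15) vs (7, 2, 15) ⇒ equivalent

yes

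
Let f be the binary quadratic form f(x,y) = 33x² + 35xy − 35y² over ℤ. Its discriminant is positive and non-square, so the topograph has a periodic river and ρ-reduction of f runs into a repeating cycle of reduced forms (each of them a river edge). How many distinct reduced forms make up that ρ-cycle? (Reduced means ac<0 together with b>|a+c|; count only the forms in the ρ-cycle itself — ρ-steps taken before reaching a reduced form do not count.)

D = 5845, ⌊√D⌋ = 76
river: ρ → (-35,35,33)
river: ρ → (33,31,-37)
river: ρ → (-37,43,27)
river: ρ → (27,65,-15)
river: ρ → (-15,55,47)
river: ρ → (47,39,-23)
river: ρ → (-23,53,33)
river: ρ → (33,13,-43)
river: ρ → (-43,73,3)
river: ρ → (3,71,-67)
river: ρ → (-67,63,7)
river: ρ → (7,63,-67)
river: ρ → (-67,71,3)
river: ρ → (3,73,-43)
river: ρ → (-43,13,33)
river: ρ → (33,53,-23)
river: ρ → (-23,39,47)
river: ρ → (47,55,-15)
river: ρ → (-15,65,27)
river: ρ → (27,43,-37)
river: ρ → (-37,31,33)
river: ρ → (33,35,-35)
ρ-cycle length = 22 (tail of 0 descent steps not counted)

22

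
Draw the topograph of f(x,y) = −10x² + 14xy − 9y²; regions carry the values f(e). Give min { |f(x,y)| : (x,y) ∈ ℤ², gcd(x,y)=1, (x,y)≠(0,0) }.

translate: b→6 (≡-14 mod 20), so (10,-14,9)→(10,6,5)
flip: (10,6,5)→(5,-6,10)
translate: b→4 (≡-6 mod 10), so (5,-6,10)→(5,4,9)
reduced (well bottom): (5,4,9) with a≤c, −a<b≤a
well minimum |f| = |-5| = 5 (negative-definite)

5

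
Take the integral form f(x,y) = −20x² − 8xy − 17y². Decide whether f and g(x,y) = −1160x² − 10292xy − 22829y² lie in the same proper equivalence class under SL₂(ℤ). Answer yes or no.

D₁ = -1296, D₂ = -1296
f is negative-definite; reduce −f:
−f: flip: (20,8,17)→(17,-8,20)
−f: reduced (well bottom): (17,-8,20) with a≤c, −a<b≤a
flip sign back: reduced form of f is (-17,8,-20)
g is negative-definite; reduce −g:
−g: translate: b→1012 (≡10292 mod 2320), so (1160,10292,22829)→(1160,1012,221)
−g: flip: (1160,1012,221)→(221,-1012,1160)
−g: translate: b→-128 (≡-1012 mod 442), so (221,-1012,1160)→(221,-128,20)
−g: flip: (221,-128,20)→(20,128,221)
−g: translate: b→8 (≡128 mod 40), so (20,128,221)→(20,8,17)
−g: flip: (20,8,17)→(17,-8,20)
−g: reduced (well bottom): (17,-8,20) with a≤c, −a<b≤a
flip sign back: reduced form of g is (-17,8,-20)
reduced forms (-17, 8, -20) vs (-17, 8, -20) ⇒ equivalent

yes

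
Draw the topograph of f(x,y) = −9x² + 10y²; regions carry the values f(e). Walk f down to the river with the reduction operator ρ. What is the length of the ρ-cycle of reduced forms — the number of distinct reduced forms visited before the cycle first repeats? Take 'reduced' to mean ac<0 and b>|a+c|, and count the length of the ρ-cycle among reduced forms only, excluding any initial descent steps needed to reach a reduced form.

D = 360, ⌊√D⌋ = 18
descent: ρ → (10,0,-9)
descent: ρ → (-9,18,1)  [lands on river]
river: ρ → (1,18,-9)
ρ-cycle length = 2 (tail of 2 descent steps not counted)

2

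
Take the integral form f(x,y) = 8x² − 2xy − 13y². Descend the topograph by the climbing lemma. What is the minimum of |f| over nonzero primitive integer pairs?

descent: ρ → (-13,2,8)
descent: ρ → (8,14,-7)  [lands on river]
river: ρ → (-7,14,8)
river: ρ → (8,18,-3)
river: ρ → (-3,18,8)
closes: descent 2, river 4
min |a| on river = 3

3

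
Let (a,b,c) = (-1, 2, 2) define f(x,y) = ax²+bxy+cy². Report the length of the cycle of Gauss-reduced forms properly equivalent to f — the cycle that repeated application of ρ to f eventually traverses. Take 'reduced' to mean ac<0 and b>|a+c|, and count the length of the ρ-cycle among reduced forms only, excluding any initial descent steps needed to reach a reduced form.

D = 12, ⌊√D⌋ = 3
river: ρ → (2,2,-1)
river: ρ → (-1,2,2)
ρ-cycle length = 2 (tail of 0 descent steps not counted)

2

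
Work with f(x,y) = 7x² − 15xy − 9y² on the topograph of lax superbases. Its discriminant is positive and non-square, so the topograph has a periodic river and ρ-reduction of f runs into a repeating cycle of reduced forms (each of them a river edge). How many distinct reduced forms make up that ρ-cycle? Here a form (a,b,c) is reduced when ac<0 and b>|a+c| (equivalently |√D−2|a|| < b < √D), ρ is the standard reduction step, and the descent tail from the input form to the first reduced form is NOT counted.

D = 477, ⌊√D⌋ = 21
descent: ρ → (-9,15,7)  [lands on river]
river: ρ → (7,13,-11)
river: ρ → (-11,9,9)
river: ρ → (9,9,-11)
river: ρ → (-11,13,7)
river: ρ → (7,15,-9)
river: ρ → (-9,21,1)
river: ρ → (1,21,-9)
ρ-cycle length = 8 (tail of 1 descent step not counted)

8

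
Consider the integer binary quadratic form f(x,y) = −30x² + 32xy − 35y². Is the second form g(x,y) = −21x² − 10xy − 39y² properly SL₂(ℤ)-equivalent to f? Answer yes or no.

D₁ = -3176, D₂ = -3176
f is negative-definite; reduce −f:
−f: translate: b→28 (≡-32 mod 60), so (30,-32,35)→(30,28,33)
−f: reduced (well bottom): (30,28,33) with a≤c, −a<b≤a
flip sign back: reduced form of f is (-30,-28,-33)
g is negative-definite; reduce −g:
−g: reduced (well bottom): (21,10,39) with a≤c, −a<b≤a
flip sign back: reduced form of g is (-21,-10,-39)
reduced forms (-30, -28, -33) vs (-21, -10, -39) ⇒ inequivalent

no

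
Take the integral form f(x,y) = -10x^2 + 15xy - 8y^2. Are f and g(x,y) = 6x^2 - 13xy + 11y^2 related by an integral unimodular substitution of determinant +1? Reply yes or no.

D₁ = -95, D₂ = -95
f is negative-definite; reduce −f:
−f: translate: b→5 (≡-15 mod 20), so (10,-15,8)→(10,5,3)
−f: flip: (10,5,3)→(3,-5,10)
−f: translate: b→1 (≡-5 mod 6), so (3,-5,10)→(3,1,8)
−f: reduced (well bottom): (3,1,8) with a≤c, −a<b≤a
flip sign back: reduced form of f is (-3,-1,-8)
g: translate: b→-1 (≡-13 mod 12), so (6,-13,11)→(6,-1,4)
g: flip: (6,-1,4)→(4,1,6)
g: reduced (well bottom): (4,1,6) with a≤c, −a<b≤a
reduced forms (-3, -1, -8) vs (4, 1, 6) ⇒ inequivalent

no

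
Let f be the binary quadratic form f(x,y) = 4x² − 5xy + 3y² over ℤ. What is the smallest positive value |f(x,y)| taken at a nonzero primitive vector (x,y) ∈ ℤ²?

translate: b→3 (≡-5 mod 8), so (4,-5,3)→(4,3,2)
flip: (4,3,2)→(2,-3,4)
translate: b→1 (≡-3 mod 4), so (2,-3,4)→(2,1,3)
reduced (well bottom): (2,1,3) with a≤c, −a<b≤a
well minimum = a = 2

2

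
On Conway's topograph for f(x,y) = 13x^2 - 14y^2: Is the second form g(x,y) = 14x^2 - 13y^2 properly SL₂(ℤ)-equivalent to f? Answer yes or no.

D₁ = 728, D₂ = 728
river cycle of f (length 2): (13, 26, -1), (-1, 26, 13)
river cycle of g (length 2): (-13, 26, 1), (1, 26, -13)
cycles differ ⇒ inequivalent

no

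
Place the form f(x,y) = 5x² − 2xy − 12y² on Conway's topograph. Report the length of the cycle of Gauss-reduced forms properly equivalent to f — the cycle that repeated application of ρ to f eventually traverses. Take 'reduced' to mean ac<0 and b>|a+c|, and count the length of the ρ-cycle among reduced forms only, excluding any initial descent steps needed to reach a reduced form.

D = 244, ⌊√D⌋ = 15
descent: ρ → (-12,2,5)
descent: ρ → (5,8,-9)  [lands on river]
river: ρ → (-9,10,4)
river: ρ → (4,14,-3)
river: ρ → (-3,10,12)
river: ρ → (12,14,-1)
river: ρ → (-1,14,12)
river: ρ → (12,10,-3)
river: ρ → (-3,14,4)
river: ρ → (4,10,-9)
river: ρ → (-9,8,5)
river: ρ → (5,12,-5)
river: ρ → (-5,8,9)
river: ρ → (9,10,-4)
river: ρ → (-4,14,3)
river: ρ → (3,10,-12)
river: ρ → (-12,14,1)
river: ρ → (1,14,-12)
river: ρ → (-12,10,3)
river: ρ → (3,14,-4)
river: ρ → (-4,10,9)
river: ρ → (9,8,-5)
river: ρ → (-5,12,5)
ρ-cycle length = 22 (tail of 2 descent steps not counted)

22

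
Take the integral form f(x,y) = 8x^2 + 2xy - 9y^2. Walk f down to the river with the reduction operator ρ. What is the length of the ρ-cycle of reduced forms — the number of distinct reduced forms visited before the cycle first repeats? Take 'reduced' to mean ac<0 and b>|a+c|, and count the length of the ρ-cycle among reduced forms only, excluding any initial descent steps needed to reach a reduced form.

D = 292, ⌊√D⌋ = 17
river: ρ → (-9,16,1)
river: ρ → (1,16,-9)
river: ρ → (-9,2,8)
river: ρ → (8,14,-3)
river: ρ → (-3,16,3)
river: ρ → (3,14,-8)
river: ρ → (-8,2,9)
river: ρ → (9,16,-1)
river: ρ → (-1,16,9)
river: ρ → (9,2,-8)
river: ρ → (-8,14,3)
river: ρ → (3,16,-3)
river: ρ → (-3,14,8)
river: ρ → (8,2,-9)
ρ-cycle length = 14 (tail of 0 descent steps not counted)

14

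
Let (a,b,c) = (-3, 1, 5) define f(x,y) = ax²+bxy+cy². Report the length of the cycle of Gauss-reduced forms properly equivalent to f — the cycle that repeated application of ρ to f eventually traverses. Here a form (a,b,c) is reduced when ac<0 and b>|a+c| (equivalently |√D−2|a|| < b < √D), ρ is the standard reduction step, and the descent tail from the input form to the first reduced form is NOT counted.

D = 61, ⌊√D⌋ = 7
descent: ρ → (5,-1,-3)
descent: ρ → (-3,7,1)  [lands on river]
river: ρ → (1,7,-3)
river: ρ → (-3,5,3)
river: ρ → (3,7,-1)
river: ρ → (-1,7,3)
river: ρ → (3,5,-3)
ρ-cycle length = 6 (tail of 2 descent steps not counted)

6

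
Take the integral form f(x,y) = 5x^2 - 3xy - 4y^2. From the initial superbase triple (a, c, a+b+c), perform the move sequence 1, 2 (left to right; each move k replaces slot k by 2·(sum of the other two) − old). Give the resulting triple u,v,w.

start (5,-4,-2) = (f(1,0),f(0,1),f(1,1))
replace slot 1: 2·((-4)+(-2)) − 5 = -17 → (-17,-4,-2)
replace slot 2: 2·((-17)+(-2)) − (-4) = -34 → (-17,-34,-2)

-17,-34,-2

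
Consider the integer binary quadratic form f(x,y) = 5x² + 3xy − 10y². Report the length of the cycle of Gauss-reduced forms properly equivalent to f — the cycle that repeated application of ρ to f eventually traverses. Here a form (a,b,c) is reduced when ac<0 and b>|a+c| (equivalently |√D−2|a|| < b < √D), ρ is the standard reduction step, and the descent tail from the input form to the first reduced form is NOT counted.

D = 209, ⌊√D⌋ = 14
descent: ρ → (-10,-3,5)
descent: ρ → (5,13,-2)  [lands on river]
river: ρ → (-2,11,11)
river: ρ → (11,11,-2)
river: ρ → (-2,13,5)
river: ρ → (5,7,-8)
river: ρ → (-8,9,4)
river: ρ → (4,7,-10)
river: ρ → (-10,13,1)
river: ρ → (1,13,-10)
river: ρ → (-10,7,4)
river: ρ → (4,9,-8)
river: ρ → (-8,7,5)
ρ-cycle length = 12 (tail of 2 descent steps not counted)

12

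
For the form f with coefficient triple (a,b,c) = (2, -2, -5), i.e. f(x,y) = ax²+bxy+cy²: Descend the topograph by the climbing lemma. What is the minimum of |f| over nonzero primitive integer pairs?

descent: ρ → (-5,2,2)
descent: ρ → (2,6,-1)  [lands on river]
river: ρ → (-1,6,2)
closes: descent 2, river 2
min |a| on river = 1

1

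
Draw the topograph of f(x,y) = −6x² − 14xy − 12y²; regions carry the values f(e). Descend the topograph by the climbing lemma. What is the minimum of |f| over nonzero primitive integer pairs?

translate: b→2 (≡14 mod 12), so (6,14,12)→(6,2,4)
flip: (6,2,4)→(4,-2,6)
reduced (well bottom): (4,-2,6) with a≤c, −a<b≤a
well minimum |f| = |-4| = 4 (negative-definite)

4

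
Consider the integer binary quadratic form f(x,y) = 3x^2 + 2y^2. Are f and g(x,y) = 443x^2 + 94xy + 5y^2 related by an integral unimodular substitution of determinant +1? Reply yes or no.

D₁ = -24, D₂ = -24
f: flip: (3,0,2)→(2,0,3)
f: reduced (well bottom): (2,0,3) with a≤c, −a<b≤a
g: flip: (443,94,5)→(5,-94,443)
g: translate: b→-4 (≡-94 mod 10), so (5,-94,443)→(5,-4,2)
g: flip: (5,-4,2)→(2,4,5)
g: translate: b→0 (≡4 mod 4), so (2,4,5)→(2,0,3)
g: reduced (well bottom): (2,0,3) with a≤c, −a<b≤a
reduced forms (2, 0, 3) vs (2, 0, 3) ⇒ equivalent

yes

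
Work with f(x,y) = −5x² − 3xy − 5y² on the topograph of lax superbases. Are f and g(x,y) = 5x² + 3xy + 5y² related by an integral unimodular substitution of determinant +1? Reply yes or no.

D₁ = -91, D₂ = -91
f is negative-definite; reduce −f:
−f: reduced (well bottom): (5,3,5) with a≤c, −a<b≤a
flip sign back: reduced form of f is (-5,-3,-5)
g: reduced (well bottom): (5,3,5) with a≤c, −a<b≤a
reduced forms (-5, -3, -5) vs (5, 3, 5) ⇒ inequivalent

no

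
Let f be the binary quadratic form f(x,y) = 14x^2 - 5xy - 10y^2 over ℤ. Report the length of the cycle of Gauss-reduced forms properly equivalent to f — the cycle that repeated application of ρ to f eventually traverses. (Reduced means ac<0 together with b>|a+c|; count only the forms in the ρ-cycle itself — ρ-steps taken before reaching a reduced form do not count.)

D = 585, ⌊√D⌋ = 24
descent: ρ → (-10,5,14)  [lands on river]
river: ρ → (14,23,-1)
river: ρ → (-1,23,14)
river: ρ → (14,5,-10)
river: ρ → (-10,15,9)
river: ρ → (9,21,-4)
river: ρ → (-4,19,14)
river: ρ → (14,9,-9)
river: ρ → (-9,9,14)
river: ρ → (14,19,-4)
river: ρ → (-4,21,9)
river: ρ → (9,15,-10)
ρ-cycle length = 12 (tail of 1 descent step not counted)

12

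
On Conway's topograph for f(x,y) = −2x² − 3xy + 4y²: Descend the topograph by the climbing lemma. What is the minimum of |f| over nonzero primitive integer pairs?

descent: ρ → (4,3,-2)  [lands on river]
river: ρ → (-2,5,2)
river: ρ → (2,3,-4)
river: ρ → (-4,5,1)
river: ρ → (1,5,-4)
river: ρ → (-4,3,2)
river: ρ → (2,5,-2)
river: ρ → (-2,3,4)
river: ρ → (4,5,-1)
river: ρ → (-1,5,4)
closes: descent 1, river 10
min |a| on river = 1

1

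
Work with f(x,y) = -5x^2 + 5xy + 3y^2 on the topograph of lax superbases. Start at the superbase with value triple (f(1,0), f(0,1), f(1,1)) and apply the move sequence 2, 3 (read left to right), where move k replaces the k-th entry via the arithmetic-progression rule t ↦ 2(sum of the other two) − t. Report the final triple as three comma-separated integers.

start (-5,3,3) = (f(1,0),f(0,1),f(1,1))
replace slot 2: 2·((-5)+3) − 3 = -7 → (-5,-7,3)
replace slot 3: 2·((-5)+(-7)) − 3 = -27 → (-5,-7,-27)

-5,-7,-27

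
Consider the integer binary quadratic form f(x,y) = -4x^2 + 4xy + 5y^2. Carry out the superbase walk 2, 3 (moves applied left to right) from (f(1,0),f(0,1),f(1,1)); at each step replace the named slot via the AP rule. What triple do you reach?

start (-4,5,5) = (f(1,0),f(0,1),f(1,1))
replace slot 2: 2·((-4)+5) − 5 = -3 → (-4,-3,5)
replace slot 3: 2·((-4)+(-3)) − 5 = -19 → (-4,-3,-19)

-4,-3,-19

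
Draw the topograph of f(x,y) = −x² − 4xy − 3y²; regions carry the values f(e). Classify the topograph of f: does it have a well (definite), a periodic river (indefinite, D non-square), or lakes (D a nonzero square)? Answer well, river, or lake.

D = b²−4ac = (-4)² − 4·(-1)·(-3) = 4
D = 2² is a perfect square ⇒ form factors over ℤ ⇒ lakes

lake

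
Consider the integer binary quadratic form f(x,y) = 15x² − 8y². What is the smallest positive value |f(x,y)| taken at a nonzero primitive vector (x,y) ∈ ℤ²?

descent: ρ → (-8,16,7)  [lands on river]
river: ρ → (7,12,-12)
river: ρ → (-12,12,7)
river: ρ → (7,16,-8)
closes: descent 1, river 4
min |a| on river = 7

7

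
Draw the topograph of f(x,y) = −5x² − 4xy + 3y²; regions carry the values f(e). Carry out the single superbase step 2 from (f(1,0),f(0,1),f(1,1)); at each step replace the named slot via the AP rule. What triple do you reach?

start (-5,3,-6) = (f(1,0),f(0,1),f(1,1))
replace slot 2: 2·((-5)+(-6)) − 3 = -25 → (-5,-25,-6)

-5,-25,-6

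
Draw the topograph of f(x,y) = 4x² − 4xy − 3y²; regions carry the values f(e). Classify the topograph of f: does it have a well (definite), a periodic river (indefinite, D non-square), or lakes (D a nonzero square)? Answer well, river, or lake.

D = b²−4ac = (-4)² − 4·4·(-3) = 64
D = 8² is a perfect square ⇒ form factors over ℤ ⇒ lakes

lake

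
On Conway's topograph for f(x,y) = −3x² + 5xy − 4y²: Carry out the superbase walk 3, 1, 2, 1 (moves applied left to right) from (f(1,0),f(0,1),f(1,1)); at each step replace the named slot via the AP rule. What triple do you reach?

start (-3,-4,-2) = (f(1,0),f(0,1),f(1,1))
replace slot 3: 2·((-3)+(-4)) − (-2) = -12 → (-3,-4,-12)
replace slot 1: 2·((-4)+(-12)) − (-3) = -29 → (-29,-4,-12)
replace slot 2: 2·((-29)+(-12)) − (-4) = -78 → (-29,-78,-12)
replace slot 1: 2·((-78)+(-12)) − (-29) = -151 → (-151,-78,-12)

-151,-78,-12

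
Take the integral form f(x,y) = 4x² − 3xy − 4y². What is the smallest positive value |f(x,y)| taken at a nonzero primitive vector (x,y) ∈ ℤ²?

descent: ρ → (-4,3,4)  [lands on river]
river: ρ → (4,5,-3)
river: ρ → (-3,7,2)
river: ρ → (2,5,-6)
river: ρ → (-6,7,1)
river: ρ → (1,7,-6)
river: ρ → (-6,5,2)
river: ρ → (2,7,-3)
river: ρ → (-3,5,4)
river: ρ → (4,3,-4)
river: ρ → (-4,5,3)
river: ρ → (3,7,-2)
river: ρ → (-2,5,6)
river: ρ → (6,7,-1)
river: ρ → (-1,7,6)
river: ρ → (6,5,-2)
river: ρ → (-2,7,3)
river: ρ → (3,5,-4)
closes: descent 1, river 18
min |a| on river = 1

1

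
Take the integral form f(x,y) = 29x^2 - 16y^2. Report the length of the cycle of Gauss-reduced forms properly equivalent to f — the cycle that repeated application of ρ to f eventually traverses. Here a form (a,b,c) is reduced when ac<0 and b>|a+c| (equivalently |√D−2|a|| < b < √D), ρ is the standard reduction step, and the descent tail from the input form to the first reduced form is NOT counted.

D = 1856, ⌊√D⌋ = 43
descent: ρ → (-16,32,13)  [lands on river]
river: ρ → (13,20,-28)
river: ρ → (-28,36,5)
river: ρ → (5,34,-35)
river: ρ → (-35,36,4)
river: ρ → (4,36,-35)
river: ρ → (-35,34,5)
river: ρ → (5,36,-28)
river: ρ → (-28,20,13)
river: ρ → (13,32,-16)
ρ-cycle length = 10 (tail of 1 descent step not counted)

10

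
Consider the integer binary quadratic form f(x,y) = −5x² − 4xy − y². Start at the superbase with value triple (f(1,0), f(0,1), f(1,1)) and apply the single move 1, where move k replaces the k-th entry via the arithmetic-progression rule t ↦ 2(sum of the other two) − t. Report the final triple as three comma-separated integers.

start (-5,-1,-10) = (f(1,0),f(0,1),f(1,1))
replace slot 1: 2·((-1)+(-10)) − (-5) = -17 → (-17,-1,-10)

-17,-1,-10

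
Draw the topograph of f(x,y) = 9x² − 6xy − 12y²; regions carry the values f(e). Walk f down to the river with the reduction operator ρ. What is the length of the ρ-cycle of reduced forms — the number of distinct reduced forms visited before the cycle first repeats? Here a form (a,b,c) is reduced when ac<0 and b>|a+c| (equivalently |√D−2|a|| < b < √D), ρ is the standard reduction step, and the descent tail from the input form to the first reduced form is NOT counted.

D = 468, ⌊√D⌋ = 21
descent: ρ → (-12,6,9)  [lands on river]
river: ρ → (9,12,-9)
river: ρ → (-9,6,12)
river: ρ → (12,18,-3)
river: ρ → (-3,18,12)
river: ρ → (12,6,-9)
river: ρ → (-9,12,9)
river: ρ → (9,6,-12)
river: ρ → (-12,18,3)
river: ρ → (3,18,-12)
ρ-cycle length = 10 (tail of 1 descent step not counted)

10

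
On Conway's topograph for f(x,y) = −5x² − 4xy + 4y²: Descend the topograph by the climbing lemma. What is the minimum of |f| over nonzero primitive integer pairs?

descent: ρ → (4,4,-5)  [lands on river]
river: ρ → (-5,6,3)
river: ρ → (3,6,-5)
river: ρ → (-5,4,4)
closes: descent 1, river 4
min |a| on river = 3

3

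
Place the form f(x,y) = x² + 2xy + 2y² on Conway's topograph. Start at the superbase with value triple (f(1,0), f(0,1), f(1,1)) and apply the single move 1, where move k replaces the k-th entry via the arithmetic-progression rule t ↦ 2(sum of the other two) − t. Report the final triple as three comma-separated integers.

start (1,2,5) = (f(1,0),f(0,1),f(1,1))
replace slot 1: 2·(2+5) − 1 = 13 → (13,2,5)

13,2,5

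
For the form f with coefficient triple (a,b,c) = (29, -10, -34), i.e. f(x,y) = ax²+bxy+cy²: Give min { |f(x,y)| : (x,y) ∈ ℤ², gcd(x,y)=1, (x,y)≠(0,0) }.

descent: ρ → (-34,10,29)  [lands on river]
river: ρ → (29,48,-15)
river: ρ → (-15,42,38)
river: ρ → (38,34,-19)
river: ρ → (-19,42,30)
river: ρ → (30,18,-31)
river: ρ → (-31,44,17)
river: ρ → (17,58,-10)
river: ρ → (-10,62,5)
river: ρ → (5,58,-34)
closes: descent 1, river 10
min |a| on river = 5

5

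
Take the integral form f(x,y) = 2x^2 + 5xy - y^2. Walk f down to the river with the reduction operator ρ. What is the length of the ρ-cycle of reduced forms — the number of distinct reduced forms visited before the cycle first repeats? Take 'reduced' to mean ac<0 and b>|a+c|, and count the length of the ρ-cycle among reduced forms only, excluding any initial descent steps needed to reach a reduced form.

D = 33, ⌊√D⌋ = 5
river: ρ → (-1,5,2)
river: ρ → (2,3,-3)
river: ρ → (-3,3,2)
river: ρ → (2,5,-1)
ρ-cycle length = 4 (tail of 0 descent steps not counted)

4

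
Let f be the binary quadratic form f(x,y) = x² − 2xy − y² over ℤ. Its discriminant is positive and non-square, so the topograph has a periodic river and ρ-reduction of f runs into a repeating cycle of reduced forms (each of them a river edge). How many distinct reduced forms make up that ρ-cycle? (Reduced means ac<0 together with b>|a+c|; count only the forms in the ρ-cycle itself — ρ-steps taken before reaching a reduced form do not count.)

D = 8, ⌊√D⌋ = 2
descent: ρ → (-1,2,1)  [lands on river]
river: ρ → (1,2,-1)
ρ-cycle length = 2 (tail of 1 descent step not counted)

2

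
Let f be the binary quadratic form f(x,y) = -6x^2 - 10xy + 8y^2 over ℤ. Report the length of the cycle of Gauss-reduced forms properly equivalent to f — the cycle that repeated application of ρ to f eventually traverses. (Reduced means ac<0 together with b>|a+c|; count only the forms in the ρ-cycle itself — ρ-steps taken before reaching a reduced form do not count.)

D = 292, ⌊√D⌋ = 17
descent: ρ → (8,10,-6)  [lands on river]
river: ρ → (-6,14,4)
river: ρ → (4,10,-12)
river: ρ → (-12,14,2)
river: ρ → (2,14,-12)
river: ρ → (-12,10,4)
river: ρ → (4,14,-6)
river: ρ → (-6,10,8)
river: ρ → (8,6,-8)
river: ρ → (-8,10,6)
river: ρ → (6,14,-4)
river: ρ → (-4,10,12)
river: ρ → (12,14,-2)
river: ρ → (-2,14,12)
river: ρ → (12,10,-4)
river: ρ → (-4,14,6)
river: ρ → (6,10,-8)
river: ρ → (-8,6,8)
ρ-cycle length = 18 (tail of 1 descent step not counted)

18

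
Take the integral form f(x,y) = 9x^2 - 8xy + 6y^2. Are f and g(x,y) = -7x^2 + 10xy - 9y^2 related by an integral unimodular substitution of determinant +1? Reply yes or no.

D₁ = -152, D₂ = -152
f: flip: (9,-8,6)→(6,8,9)
f: translate: b→-4 (≡8 mod 12), so (6,8,9)→(6,-4,7)
f: reduced (well bottom): (6,-4,7) with a≤c, −a<b≤a
g is negative-definite; reduce −g:
−g: translate: b→4 (≡-10 mod 14), so (7,-10,9)→(7,4,6)
−g: flip: (7,4,6)→(6,-4,7)
−g: reduced (well bottom): (6,-4,7) with a≤c, −a<b≤a
flip sign back: reduced form of g is (-6,4,-7)
reduced forms (6, -4, 7) vs (-6, 4, -7) ⇒ inequivalent

no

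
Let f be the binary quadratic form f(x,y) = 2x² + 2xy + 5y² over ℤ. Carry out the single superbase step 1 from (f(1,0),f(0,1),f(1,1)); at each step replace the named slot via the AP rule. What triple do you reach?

start (2,5,9) = (f(1,0),f(0,1),f(1,1))
replace slot 1: 2·(5+9) − 2 = 26 → (26,5,9)

26,5,9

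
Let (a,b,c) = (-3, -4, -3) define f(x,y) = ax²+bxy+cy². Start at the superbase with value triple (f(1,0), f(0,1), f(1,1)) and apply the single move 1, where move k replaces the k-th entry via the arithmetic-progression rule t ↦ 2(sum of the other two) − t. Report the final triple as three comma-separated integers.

start (-3,-3,-10) = (f(1,0),f(0,1),f(1,1))
replace slot 1: 2·((-3)+(-10)) − (-3) = -23 → (-23,-3,-10)

-23,-3,-10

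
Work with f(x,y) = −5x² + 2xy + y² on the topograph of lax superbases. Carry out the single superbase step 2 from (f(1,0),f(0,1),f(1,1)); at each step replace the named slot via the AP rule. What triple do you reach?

start (-5,1,-2) = (f(1,0),f(0,1),f(1,1))
replace slot 2: 2·((-5)+(-2)) − 1 = -15 → (-5,-15,-2)

-5,-15,-2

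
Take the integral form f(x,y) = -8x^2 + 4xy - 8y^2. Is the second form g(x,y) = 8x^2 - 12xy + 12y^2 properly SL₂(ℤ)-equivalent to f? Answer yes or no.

D₁ = -240, D₂ = -240
f is negative-definite; reduce −f:
−f: flip: (8,-4,8)→(8,4,8)
−f: reduced (well bottom): (8,4,8) with a≤c, −a<b≤a
flip sign back: reduced form of f is (-8,-4,-8)
g: translate: b→4 (≡-12 mod 16), so (8,-12,12)→(8,4,8)
g: reduced (well bottom): (8,4,8) with a≤c, −a<b≤a
reduced forms (-8, -4, -8) vs (8, 4, 8) ⇒ inequivalent

no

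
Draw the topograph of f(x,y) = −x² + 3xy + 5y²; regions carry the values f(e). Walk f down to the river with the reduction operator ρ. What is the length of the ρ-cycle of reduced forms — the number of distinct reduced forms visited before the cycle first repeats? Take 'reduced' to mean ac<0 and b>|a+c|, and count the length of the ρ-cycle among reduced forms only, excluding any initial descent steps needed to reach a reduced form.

D = 29, ⌊√D⌋ = 5
descent: ρ → (5,-3,-1)
descent: ρ → (-1,5,1)  [lands on river]
river: ρ → (1,5,-1)
ρ-cycle length = 2 (tail of 2 descent steps not counted)

2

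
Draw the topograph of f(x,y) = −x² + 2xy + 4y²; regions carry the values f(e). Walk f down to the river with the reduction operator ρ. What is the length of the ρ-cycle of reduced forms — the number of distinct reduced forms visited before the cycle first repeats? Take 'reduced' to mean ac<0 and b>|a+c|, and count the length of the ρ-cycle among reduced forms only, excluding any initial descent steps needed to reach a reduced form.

D = 20, ⌊√D⌋ = 4
descent: ρ → (4,-2,-1)
descent: ρ → (-1,4,1)  [lands on river]
river: ρ → (1,4,-1)
ρ-cycle length = 2 (tail of 2 descent steps not counted)

2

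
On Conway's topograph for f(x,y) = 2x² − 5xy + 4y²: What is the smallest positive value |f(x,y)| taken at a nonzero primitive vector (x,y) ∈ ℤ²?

translate: b→-1 (≡-5 mod 4), so (2,-5,4)→(2,-1,1)
flip: (2,-1,1)→(1,1,2)
reduced (well bottom): (1,1,2) with a≤c, −a<b≤a
well minimum = a = 1

1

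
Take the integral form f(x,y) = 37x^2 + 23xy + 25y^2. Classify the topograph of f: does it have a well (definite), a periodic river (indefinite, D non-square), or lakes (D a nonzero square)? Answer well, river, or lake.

D = b²−4ac = 23² − 4·37·25 = -3171
D < 0 ⇒ definite ⇒ every region one sign ⇒ single well

well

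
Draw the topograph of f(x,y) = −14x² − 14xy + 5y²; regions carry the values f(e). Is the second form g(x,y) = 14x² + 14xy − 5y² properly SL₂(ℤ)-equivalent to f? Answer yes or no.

D₁ = 476, D₂ = 476
river cycle of f (length 8): (5, 14, -14), (-14, 14, 5), (5, 16, -11), (-11, 6, 10), (10, 14, -7), (-7, 14, 10), (10, 6, -11), (-11, 16, 5)
river cycle of g (length 8): (-5, 16, 11), (11, 6, -10), (-10, 14, 7), (7, 14, -10), (-10, 6, 11), (11, 16, -5), (-5, 14, 14), (14, 14, -5)
cycles differ ⇒ inequivalent

no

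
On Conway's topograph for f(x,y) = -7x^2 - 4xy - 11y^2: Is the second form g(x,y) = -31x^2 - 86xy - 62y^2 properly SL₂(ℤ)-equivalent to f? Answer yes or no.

D₁ = -292, D₂ = -292
f is negative-definite; reduce −f:
−f: reduced (well bottom): (7,4,11) with a≤c, −a<b≤a
flip sign back: reduced form of f is (-7,-4,-11)
g is negative-definite; reduce −g:
−g: translate: b→24 (≡86 mod 62), so (31,86,62)→(31,24,7)
−g: flip: (31,24,7)→(7,-24,31)
−g: translate: b→4 (≡-24 mod 14), so (7,-24,31)→(7,4,11)
−g: reduced (well bottom): (7,4,11) with a≤c, −a<b≤a
flip sign back: reduced form of g is (-7,-4,-11)
reduced forms (-7, -4, -11) vs (-7, -4, -11) ⇒ equivalent

yes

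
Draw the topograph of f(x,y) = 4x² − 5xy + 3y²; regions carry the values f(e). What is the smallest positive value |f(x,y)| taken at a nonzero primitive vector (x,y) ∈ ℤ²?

translate: b→3 (≡-5 mod 8), so (4,-5,3)→(4,3,2)
flip: (4,3,2)→(2,-3,4)
translate: b→1 (≡-3 mod 4), so (2,-3,4)→(2,1,3)
reduced (well bottom): (2,1,3) with a≤c, −a<b≤a
well minimum = a = 2

2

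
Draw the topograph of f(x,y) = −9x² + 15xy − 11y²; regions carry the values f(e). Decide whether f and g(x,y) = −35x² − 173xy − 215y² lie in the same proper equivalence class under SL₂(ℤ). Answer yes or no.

D₁ = -171, D₂ = -171
f is negative-definite; reduce −f:
−f: translate: b→3 (≡-15 mod 18), so (9,-15,11)→(9,3,5)
−f: flip: (9,3,5)→(5,-3,9)
−f: reduced (well bottom): (5,-3,9) with a≤c, −a<b≤a
flip sign back: reduced form of f is (-5,3,-9)
g is negative-definite; reduce −g:
−g: translate: b→33 (≡173 mod 70), so (35,173,215)→(35,33,9)
−g: flip: (35,33,9)→(9,-33,35)
−g: translate: b→3 (≡-33 mod 18), so (9,-33,35)→(9,3,5)
−g: flip: (9,3,5)→(5,-3,9)
−g: reduced (well bottom): (5,-3,9) with a≤c, −a<b≤a
flip sign back: reduced form of g is (-5,3,-9)
reduced forms (-5, 3, -9) vs (-5, 3, -9) ⇒ equivalent

yes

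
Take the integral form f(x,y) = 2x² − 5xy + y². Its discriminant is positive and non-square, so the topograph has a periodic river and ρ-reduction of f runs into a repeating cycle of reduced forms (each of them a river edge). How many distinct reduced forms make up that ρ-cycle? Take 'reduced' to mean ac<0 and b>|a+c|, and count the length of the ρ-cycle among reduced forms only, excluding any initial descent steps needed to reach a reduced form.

D = 17, ⌊√D⌋ = 4
descent: ρ → (1,3,-2)  [lands on river]
river: ρ → (-2,1,2)
river: ρ → (2,3,-1)
river: ρ → (-1,3,2)
river: ρ → (2,1,-2)
river: ρ → (-2,3,1)
ρ-cycle length = 6 (tail of 1 descent step not counted)

6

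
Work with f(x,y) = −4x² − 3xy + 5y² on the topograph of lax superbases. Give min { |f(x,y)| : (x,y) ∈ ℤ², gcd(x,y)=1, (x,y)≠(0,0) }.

descent: ρ → (5,3,-4)  [lands on river]
river: ρ → (-4,5,4)
river: ρ → (4,3,-5)
river: ρ → (-5,7,2)
river: ρ → (2,9,-1)
river: ρ → (-1,9,2)
river: ρ → (2,7,-5)
river: ρ → (-5,3,4)
river: ρ → (4,5,-4)
river: ρ → (-4,3,5)
river: ρ → (5,7,-2)
river: ρ → (-2,9,1)
river: ρ → (1,9,-2)
river: ρ → (-2,7,5)
closes: descent 1, river 14
min |a| on river = 1

1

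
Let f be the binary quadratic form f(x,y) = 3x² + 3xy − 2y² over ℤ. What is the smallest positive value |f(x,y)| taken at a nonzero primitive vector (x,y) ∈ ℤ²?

river: ρ → (-2,5,1)
river: ρ → (1,5,-2)
river: ρ → (-2,3,3)
river: ρ → (3,3,-2)
closes: descent 0, river 4
min |a| on river = 1

1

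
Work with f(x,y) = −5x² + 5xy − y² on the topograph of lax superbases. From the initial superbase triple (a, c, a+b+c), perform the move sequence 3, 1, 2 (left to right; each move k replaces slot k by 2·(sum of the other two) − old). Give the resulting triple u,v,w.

start (-5,-1,-1) = (f(1,0),f(0,1),f(1,1))
replace slot 3: 2·((-5)+(-1)) − (-1) = -11 → (-5,-1,-11)
replace slot 1: 2·((-1)+(-11)) − (-5) = -19 → (-19,-1,-11)
replace slot 2: 2·((-19)+(-11)) − (-1) = -59 → (-19,-59,-11)

-19,-59,-11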